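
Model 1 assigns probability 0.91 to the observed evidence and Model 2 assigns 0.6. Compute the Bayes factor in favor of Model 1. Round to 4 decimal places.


BF = P(data|M1) / P(data|M2)
= 0.91 / 0.6 = 1.5167

1.5167


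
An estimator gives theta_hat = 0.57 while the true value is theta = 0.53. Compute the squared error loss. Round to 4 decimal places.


The squared error loss is (theta_hat - theta)^2
= (0.57 - 0.53)^2
= (0.04)^2 = 0.0016

0.0016


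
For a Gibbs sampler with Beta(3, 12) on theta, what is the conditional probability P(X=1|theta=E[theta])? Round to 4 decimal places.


E[theta] = 3/(3+12) = 0.2
P(X=1|theta) = theta = 0.2

0.2


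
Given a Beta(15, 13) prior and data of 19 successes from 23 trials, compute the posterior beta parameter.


Number of failures = 23 - 19 = 4
Posterior beta = 13 + 4 = 17

17


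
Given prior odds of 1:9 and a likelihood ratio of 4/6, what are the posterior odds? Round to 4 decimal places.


Posterior odds = prior odds * LR
Prior odds = 1/9 = 0.1111
LR = 4/6 = 0.6667
Posterior odds = 0.1111 * 0.6667 = 0.0741

0.0741


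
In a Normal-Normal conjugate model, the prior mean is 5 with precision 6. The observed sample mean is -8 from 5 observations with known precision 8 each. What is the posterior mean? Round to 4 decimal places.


Posterior precision = tau0 + n*tau = 6 + 5*8 = 46
Posterior mean = (tau0*mu0 + n*tau*xbar) / posterior_precision
= (6*5 + 5*8*-8) / 46
= -290 / 46 = -6.3043

-6.3043


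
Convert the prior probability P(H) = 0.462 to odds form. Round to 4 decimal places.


P(not H) = 1 - 0.462 = 0.538
Odds = 0.462 / 0.538 = 0.8587

0.8587


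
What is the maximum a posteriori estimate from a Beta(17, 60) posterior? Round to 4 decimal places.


The MAP estimate equals the mode of the distribution.
Mode of Beta(a,b) = (a-1)/(a+b-2)
= 16/75
= 0.2133

0.2133


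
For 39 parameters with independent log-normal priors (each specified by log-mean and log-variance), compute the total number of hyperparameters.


A log-normal prior has 2 hyperparameters per parameter.
Total = 39 * 2 = 78

78


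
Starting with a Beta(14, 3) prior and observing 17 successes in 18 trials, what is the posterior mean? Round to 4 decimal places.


Posterior parameters: alpha = 14 + 17 = 31
beta = 3 + 1 = 4
Posterior mean = alpha / (alpha + beta) = 31 / 35
= 0.8857

0.8857


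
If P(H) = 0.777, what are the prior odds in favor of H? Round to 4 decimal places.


Prior odds = P(H) / (1 - P(H))
= 0.777 / 0.223
= 3.4843

3.4843


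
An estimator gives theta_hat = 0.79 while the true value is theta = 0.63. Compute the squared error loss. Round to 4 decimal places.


The squared error loss is (theta_hat - theta)^2
= (0.79 - 0.63)^2
= (0.16)^2 = 0.0256

0.0256


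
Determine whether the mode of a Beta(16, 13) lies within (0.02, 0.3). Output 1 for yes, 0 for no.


First find the mode: (a-1)/(a+b-2) = 0.5556
Is 0.5556 in (0.02, 0.3)? 0

0


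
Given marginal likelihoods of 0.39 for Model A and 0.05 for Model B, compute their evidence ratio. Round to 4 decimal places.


Ratio = ML(A) / ML(B) = 0.39/0.05
= 7.8

7.8


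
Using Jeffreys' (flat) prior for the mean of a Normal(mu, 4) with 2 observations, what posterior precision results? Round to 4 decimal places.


Flat prior means prior precision is 0.
Posterior precision = n / sigma^2 = 2/4 = 0.5

0.5


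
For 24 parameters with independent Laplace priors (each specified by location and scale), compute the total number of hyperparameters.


A Laplace prior has 2 hyperparameters per parameter.
Total = 24 * 2 = 48

48


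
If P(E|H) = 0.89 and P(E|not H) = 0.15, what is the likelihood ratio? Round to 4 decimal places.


Likelihood ratio = P(E|H) / P(E|not H)
= 0.89 / 0.15
= 5.9333

5.9333


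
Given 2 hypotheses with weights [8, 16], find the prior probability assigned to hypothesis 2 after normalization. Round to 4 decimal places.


To normalize, divide each weight by the sum of all weights.
Sum = 24
Prior(H2) = 16/24 = 0.6667

0.6667


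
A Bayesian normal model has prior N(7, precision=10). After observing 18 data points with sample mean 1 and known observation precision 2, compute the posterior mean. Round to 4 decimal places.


Posterior mean = (prior_precision * prior_mean + n * data_precision * data_mean) / (prior_precision + n * data_precision)
Numerator = 10*7 + 18*2*1 = 106
Denominator = 10 + 18*2 = 46
Posterior mean = 2.3043

2.3043


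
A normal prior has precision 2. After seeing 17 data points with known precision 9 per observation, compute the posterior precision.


In the conjugate normal model, precisions add:
tau_posterior = tau_prior + n * tau_data
= 2 + 17*9 = 155

155


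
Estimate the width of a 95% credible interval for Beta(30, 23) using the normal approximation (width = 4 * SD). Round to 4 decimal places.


For Beta(a,b): Var = ab/((a+b)^2(a+b+1))
Var = 0.0045, SD = 0.0674
Approximate 95% CI width = 4 * 0.0674 = 0.2698

0.2698


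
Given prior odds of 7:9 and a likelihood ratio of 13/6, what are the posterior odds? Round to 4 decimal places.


Posterior odds = prior odds * LR
Prior odds = 7/9 = 0.7778
LR = 13/6 = 2.1667
Posterior odds = 0.7778 * 2.1667 = 1.6852

1.6852


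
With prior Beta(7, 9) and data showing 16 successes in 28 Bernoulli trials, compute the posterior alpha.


Conjugate update: alpha_posterior = alpha_prior + k
= 7 + 16 = 23

23


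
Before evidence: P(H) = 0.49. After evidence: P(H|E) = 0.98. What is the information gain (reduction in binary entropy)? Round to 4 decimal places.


Prior entropy = 0.9997
Posterior entropy = 0.1414
Information gain = 0.9997 - 0.1414 = 0.8583

0.8583


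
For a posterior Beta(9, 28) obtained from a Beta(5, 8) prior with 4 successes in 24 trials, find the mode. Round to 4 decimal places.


Mode = (alpha - 1) / (alpha + beta - 2)
= 8 / 35
= 0.2286

0.2286


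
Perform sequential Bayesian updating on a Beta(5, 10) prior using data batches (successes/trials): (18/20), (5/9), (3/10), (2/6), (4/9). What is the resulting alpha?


Accumulate successes: 32
Posterior alpha = prior alpha + sum of successes
= 5 + 32 = 37

37


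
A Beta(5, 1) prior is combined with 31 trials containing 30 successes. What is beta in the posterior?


In conjugate updating:
beta_posterior = beta_prior + (n - k)
= 1 + (31 - 30)
= 1 + 1 = 2

2


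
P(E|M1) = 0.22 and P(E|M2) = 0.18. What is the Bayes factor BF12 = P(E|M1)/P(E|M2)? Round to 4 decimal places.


Bayes factor BF12 = P(E|M1) / P(E|M2)
= 0.22 / 0.18
= 1.2222

1.2222


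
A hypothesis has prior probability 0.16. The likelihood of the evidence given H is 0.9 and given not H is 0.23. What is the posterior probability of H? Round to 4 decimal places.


Using Bayes' theorem:
P(E) = 0.16 * 0.9 + 0.84 * 0.23
P(E) = 0.3372
P(H|E) = (0.16 * 0.9) / 0.3372 = 0.427

0.427


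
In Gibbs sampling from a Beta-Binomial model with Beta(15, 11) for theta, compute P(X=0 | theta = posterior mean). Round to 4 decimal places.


Posterior mean = alpha/(alpha+beta) = 15/26 = 0.5769
P(X=0|theta=mean) = 1 - theta = 0.4231

0.4231


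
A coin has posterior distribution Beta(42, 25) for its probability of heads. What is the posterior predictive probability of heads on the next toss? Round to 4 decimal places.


Posterior predictive = E[theta] = alpha/(alpha+beta)
= 42/67
= 0.6269

0.6269


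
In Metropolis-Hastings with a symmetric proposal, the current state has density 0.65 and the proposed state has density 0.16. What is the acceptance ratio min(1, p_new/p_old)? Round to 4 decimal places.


Ratio = p_new / p_old = 0.16 / 0.65 = 0.2462
Acceptance = min(1, 0.2462) = 0.2462

0.2462


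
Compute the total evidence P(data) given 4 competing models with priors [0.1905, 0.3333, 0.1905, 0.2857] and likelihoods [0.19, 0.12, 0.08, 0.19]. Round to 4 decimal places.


Marginal likelihood = sum P(model_i) * P(data|model_i)
Model 1: 0.1905 * 0.19 = 0.0362
Model 2: 0.3333 * 0.12 = 0.04
Model 3: 0.1905 * 0.08 = 0.0152
Model 4: 0.2857 * 0.19 = 0.0543
Total = 0.1457

0.1457


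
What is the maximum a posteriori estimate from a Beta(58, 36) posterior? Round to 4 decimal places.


The MAP estimate equals the mode of the distribution.
Mode of Beta(a,b) = (a-1)/(a+b-2)
= 57/92
= 0.6196

0.6196


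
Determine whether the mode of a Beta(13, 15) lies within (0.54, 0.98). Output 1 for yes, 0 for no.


First find the mode: (a-1)/(a+b-2) = 0.4615
Is 0.4615 in (0.54, 0.98)? 0

0


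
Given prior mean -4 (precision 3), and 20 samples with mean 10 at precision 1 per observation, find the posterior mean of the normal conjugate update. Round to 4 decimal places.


The posterior mean is a precision-weighted average of prior and data.
Post. prec. = 3 + 20 = 23
Post. mean = (-12 + 200)/23 = 188/23 = 8.1739

8.1739


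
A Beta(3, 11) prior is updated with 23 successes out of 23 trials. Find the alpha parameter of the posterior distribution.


In the Beta-Binomial conjugate update:
alpha_post = alpha_prior + successes
= 3 + 23
= 26

26


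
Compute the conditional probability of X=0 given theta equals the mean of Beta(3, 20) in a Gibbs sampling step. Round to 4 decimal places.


Mean of Beta(3, 20) = 0.1304
P(X=0 | theta=0.1304) = 0.8696

0.8696


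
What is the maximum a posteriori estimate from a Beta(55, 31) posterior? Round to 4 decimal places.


The MAP estimate equals the mode of the distribution.
Mode of Beta(a,b) = (a-1)/(a+b-2)
= 54/84
= 0.6429

0.6429


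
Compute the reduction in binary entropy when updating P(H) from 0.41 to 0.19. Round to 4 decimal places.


H_before = -p*log2(p) - (1-p)*log2(1-p) for p=0.41: 0.9765
H_after for p=0.19: 0.7015
Reduction = 0.9765 - 0.7015 = 0.275

0.275


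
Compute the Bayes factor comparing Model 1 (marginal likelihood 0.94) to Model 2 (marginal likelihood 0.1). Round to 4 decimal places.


BF12 = marginal likelihood of M1 / marginal likelihood of M2
= 0.94/0.1
= 9.4

9.4


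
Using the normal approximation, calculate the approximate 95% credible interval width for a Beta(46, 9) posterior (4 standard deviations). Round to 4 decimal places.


Var(Beta) = 46*9/(55^2 * 56) = 0.0024
SD = 0.0494
Width ~ 4*SD = 0.1977

0.1977


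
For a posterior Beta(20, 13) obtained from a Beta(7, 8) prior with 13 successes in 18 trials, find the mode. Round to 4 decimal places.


Mode = (alpha - 1) / (alpha + beta - 2)
= 19 / 31
= 0.6129

0.6129


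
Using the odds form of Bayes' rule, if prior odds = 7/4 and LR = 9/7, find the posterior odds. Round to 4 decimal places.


Bayes' rule in odds form: posterior odds = prior odds * LR
= (7 * 9) / (4 * 7)
= 63/28 = 2.25

2.25


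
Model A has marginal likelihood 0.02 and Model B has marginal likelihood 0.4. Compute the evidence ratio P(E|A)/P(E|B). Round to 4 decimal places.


Evidence ratio = P(E|A) / P(E|B)
= 0.02 / 0.4
= 0.05

0.05


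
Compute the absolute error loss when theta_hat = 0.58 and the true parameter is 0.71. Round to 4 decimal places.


L = |theta_hat - theta_true|
= |0.58 - 0.71| = 0.13

0.13


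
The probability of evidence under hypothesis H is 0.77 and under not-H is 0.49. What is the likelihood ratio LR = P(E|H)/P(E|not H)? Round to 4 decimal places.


LR = 0.77 / 0.49
= 1.5714

1.5714


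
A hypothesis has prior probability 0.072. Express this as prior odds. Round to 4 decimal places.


Odds = P(H) / P(not H) = 0.072 / 0.928
= 0.0776

0.0776


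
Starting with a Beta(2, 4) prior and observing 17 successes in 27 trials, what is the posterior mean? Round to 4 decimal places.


Posterior parameters: alpha = 2 + 17 = 19
beta = 4 + 10 = 14
Posterior mean = alpha / (alpha + beta) = 19 / 33
= 0.5758

0.5758


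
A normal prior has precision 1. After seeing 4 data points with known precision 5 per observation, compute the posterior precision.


In the conjugate normal model, precisions add:
tau_posterior = tau_prior + n * tau_data
= 1 + 4*5 = 21

21


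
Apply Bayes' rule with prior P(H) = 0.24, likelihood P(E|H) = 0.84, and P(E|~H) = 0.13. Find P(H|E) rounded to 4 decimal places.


Step 1: Compute marginal P(E) = P(E|H)P(H) + P(E|~H)P(~H)
= 0.84*0.24 + 0.13*0.76 = 0.3004
Step 2: P(H|E) = P(E|H)P(H)/P(E) = 0.2016/0.3004
= 0.6711

0.6711


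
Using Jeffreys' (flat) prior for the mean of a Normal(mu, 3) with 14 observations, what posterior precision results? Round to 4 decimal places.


Flat prior means prior precision is 0.
Posterior precision = n / sigma^2 = 14/3 = 4.6667

4.6667


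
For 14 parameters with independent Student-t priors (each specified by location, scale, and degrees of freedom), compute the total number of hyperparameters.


A Student-t prior has 3 hyperparameters per parameter.
Total = 14 * 3 = 42

42


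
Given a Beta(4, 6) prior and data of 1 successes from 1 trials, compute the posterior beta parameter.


Number of failures = 1 - 1 = 0
Posterior beta = 6 + 0 = 6

6


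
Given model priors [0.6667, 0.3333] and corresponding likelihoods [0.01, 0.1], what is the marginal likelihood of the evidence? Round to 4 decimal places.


P(E) = sum_i P(M_i) P(E|M_i)
= 0.0067 + 0.0333
= 0.04

0.04


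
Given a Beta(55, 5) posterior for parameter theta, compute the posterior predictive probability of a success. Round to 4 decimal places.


For a Beta-Bernoulli model, the predictive probability is the mean:
P(success) = 55/(55+5) = 55/60 = 0.9167

0.9167


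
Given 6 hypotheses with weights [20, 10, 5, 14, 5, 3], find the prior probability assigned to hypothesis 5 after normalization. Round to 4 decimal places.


To normalize, divide each weight by the sum of all weights.
Sum = 57
Prior(H5) = 5/57 = 0.0877

0.0877


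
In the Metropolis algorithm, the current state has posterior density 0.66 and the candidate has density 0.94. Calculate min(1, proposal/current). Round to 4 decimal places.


Ratio = 0.94/0.66 = 1.4242
Acceptance probability = min(1, 1.4242)
= 1.0

1.0


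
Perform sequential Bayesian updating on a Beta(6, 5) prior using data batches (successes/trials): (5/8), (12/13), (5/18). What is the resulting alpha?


Accumulate successes: 22
Posterior alpha = prior alpha + sum of successes
= 6 + 22 = 28

28


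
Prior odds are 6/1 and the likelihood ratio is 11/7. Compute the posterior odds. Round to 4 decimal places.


Posterior odds = prior odds * likelihood ratio
= (6/1) * (11/7)
= 66 / 7
= 9.4286

9.4286


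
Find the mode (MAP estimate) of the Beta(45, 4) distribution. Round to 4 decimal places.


For Beta(a,b) with a,b > 1:
Mode = (a-1)/(a+b-2) = (45-1)/(49-2)
= 44/47 = 0.9362

0.9362


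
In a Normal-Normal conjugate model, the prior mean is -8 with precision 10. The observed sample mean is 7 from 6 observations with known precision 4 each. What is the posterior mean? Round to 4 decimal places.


Posterior precision = tau0 + n*tau = 10 + 6*4 = 34
Posterior mean = (tau0*mu0 + n*tau*xbar) / posterior_precision
= (10*-8 + 6*4*7) / 34
= 88 / 34 = 2.5882

2.5882


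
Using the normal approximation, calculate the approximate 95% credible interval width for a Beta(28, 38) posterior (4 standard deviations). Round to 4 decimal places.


Var(Beta) = 28*38/(66^2 * 67) = 0.0036
SD = 0.0604
Width ~ 4*SD = 0.2415

0.2415


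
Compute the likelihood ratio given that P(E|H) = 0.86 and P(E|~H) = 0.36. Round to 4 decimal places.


LR = P(E|H) / P(E|~H)
= 0.86 / 0.36 = 2.3889

2.3889


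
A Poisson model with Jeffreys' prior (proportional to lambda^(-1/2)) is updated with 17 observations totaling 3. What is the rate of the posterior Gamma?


Posterior = Gamma(0.5 + S, n)
= Gamma(0.5 + 3, 17)
Posterior rate = 0 + n = 17

17.0


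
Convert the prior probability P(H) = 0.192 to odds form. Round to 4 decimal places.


P(not H) = 1 - 0.192 = 0.808
Odds = 0.192 / 0.808 = 0.2376

0.2376


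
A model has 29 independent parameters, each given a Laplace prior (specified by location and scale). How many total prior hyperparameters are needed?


Each Laplace prior needs 2 hyperparameters (location and scale).
Total = 2 * 29 = 58

58


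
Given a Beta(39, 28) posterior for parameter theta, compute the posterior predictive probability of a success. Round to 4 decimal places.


For a Beta-Bernoulli model, the predictive probability is the mean:
P(success) = 39/(39+28) = 39/67 = 0.5821

0.5821


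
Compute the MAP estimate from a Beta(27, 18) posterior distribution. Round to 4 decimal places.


MAP = mode of Beta distribution
= (alpha - 1)/(alpha + beta - 2)
= (27-1)/(27+18-2)
= 26/43 = 0.6047

0.6047


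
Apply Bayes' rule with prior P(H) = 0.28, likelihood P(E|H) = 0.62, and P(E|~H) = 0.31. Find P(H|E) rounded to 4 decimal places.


Step 1: Compute marginal P(E) = P(E|H)P(H) + P(E|~H)P(~H)
= 0.62*0.28 + 0.31*0.72 = 0.3968
Step 2: P(H|E) = P(E|H)P(H)/P(E) = 0.1736/0.3968
= 0.4375

0.4375


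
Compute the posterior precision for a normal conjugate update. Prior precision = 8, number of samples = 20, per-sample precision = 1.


tau_post = tau_0 + n * tau
= 8 + 20 * 1 = 28

28


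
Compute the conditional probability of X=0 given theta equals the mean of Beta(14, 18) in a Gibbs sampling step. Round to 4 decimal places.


Mean of Beta(14, 18) = 0.4375
P(X=0 | theta=0.4375) = 0.5625

0.5625


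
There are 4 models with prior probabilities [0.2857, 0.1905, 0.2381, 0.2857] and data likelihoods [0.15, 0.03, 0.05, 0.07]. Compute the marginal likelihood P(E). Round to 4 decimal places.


P(E) = sum over models of P(M_i) * P(E|M_i)
= 0.2857*0.15 + 0.1905*0.03 + 0.2381*0.05 + 0.2857*0.07
= 0.0805

0.0805


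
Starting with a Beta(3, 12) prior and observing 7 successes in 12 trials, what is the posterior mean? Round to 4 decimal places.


Posterior parameters: alpha = 3 + 7 = 10
beta = 12 + 5 = 17
Posterior mean = alpha / (alpha + beta) = 10 / 27
= 0.3704

0.3704


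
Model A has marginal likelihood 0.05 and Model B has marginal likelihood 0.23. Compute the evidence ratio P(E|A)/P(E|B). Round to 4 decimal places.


Evidence ratio = P(E|A) / P(E|B)
= 0.05 / 0.23
= 0.2174

0.2174


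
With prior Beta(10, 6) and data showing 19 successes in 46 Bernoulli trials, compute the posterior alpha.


Conjugate update: alpha_posterior = alpha_prior + k
= 10 + 19 = 29

29


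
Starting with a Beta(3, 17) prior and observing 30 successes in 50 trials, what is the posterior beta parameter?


Posterior beta = prior beta + failures
Failures = 50 - 30 = 20
beta_post = 17 + 20 = 37

37


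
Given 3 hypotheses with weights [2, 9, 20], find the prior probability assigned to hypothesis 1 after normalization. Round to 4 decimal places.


To normalize, divide each weight by the sum of all weights.
Sum = 31
Prior(H1) = 2/31 = 0.0645

0.0645


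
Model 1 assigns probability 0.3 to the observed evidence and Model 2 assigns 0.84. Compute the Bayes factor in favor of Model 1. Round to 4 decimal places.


BF = P(data|M1) / P(data|M2)
= 0.3 / 0.84 = 0.3571

0.3571


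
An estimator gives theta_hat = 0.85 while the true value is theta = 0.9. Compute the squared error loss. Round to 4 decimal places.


The squared error loss is (theta_hat - theta)^2
= (0.85 - 0.9)^2
= (-0.05)^2 = 0.0025

0.0025


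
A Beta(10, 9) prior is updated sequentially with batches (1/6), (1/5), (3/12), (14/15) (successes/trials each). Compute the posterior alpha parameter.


Sequential conjugate updating is equivalent to a single batch update.
Total successes across all batches = 19
alpha_posterior = alpha_prior + total_successes = 10 + 19
= 29

29


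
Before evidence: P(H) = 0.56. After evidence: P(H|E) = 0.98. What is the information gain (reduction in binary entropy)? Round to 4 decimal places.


Prior entropy = 0.9896
Posterior entropy = 0.1414
Information gain = 0.9896 - 0.1414 = 0.8481

0.8481


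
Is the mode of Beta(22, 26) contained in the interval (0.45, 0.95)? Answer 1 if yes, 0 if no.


Mode = (a-1)/(a+b-2) = 21/46 = 0.4565
Interval: (0.45, 0.95)
Contains mode? 1

1


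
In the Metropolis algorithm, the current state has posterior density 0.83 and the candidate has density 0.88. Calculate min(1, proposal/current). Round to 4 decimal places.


Ratio = 0.88/0.83 = 1.0602
Acceptance probability = min(1, 1.0602)
= 1.0

1.0


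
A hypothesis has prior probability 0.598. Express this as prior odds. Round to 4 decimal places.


Odds = P(H) / P(not H) = 0.598 / 0.402
= 1.4876

1.4876


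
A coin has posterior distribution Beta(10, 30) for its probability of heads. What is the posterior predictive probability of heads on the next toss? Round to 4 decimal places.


Posterior predictive = E[theta] = alpha/(alpha+beta)
= 10/40
= 0.25

0.25


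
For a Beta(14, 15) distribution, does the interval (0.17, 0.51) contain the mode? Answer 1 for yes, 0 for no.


Mode of Beta(a,b) = (a-1)/(a+b-2)
= (14-1)/(14+15-2) = 0.4815
Check: 0.17 <= 0.4815 <= 0.51?
Result: 1

1


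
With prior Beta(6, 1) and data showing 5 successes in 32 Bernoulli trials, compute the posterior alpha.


Conjugate update: alpha_posterior = alpha_prior + k
= 6 + 5 = 11

11


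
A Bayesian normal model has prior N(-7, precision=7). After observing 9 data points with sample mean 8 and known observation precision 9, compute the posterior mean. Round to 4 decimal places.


Posterior mean = (prior_precision * prior_mean + n * data_precision * data_mean) / (prior_precision + n * data_precision)
Numerator = 7*-7 + 9*9*8 = 599
Denominator = 7 + 9*9 = 88
Posterior mean = 6.8068

6.8068


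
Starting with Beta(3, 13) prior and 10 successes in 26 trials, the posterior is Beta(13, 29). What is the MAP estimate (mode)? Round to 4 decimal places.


The mode of Beta(a, b) when a > 1 and b > 1 is (a-1)/(a+b-2)
= (13 - 1) / (13 + 29 - 2)
= 12 / 40
= 0.3

0.3


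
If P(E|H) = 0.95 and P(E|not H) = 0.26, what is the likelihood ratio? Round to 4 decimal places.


Likelihood ratio = P(E|H) / P(E|not H)
= 0.95 / 0.26
= 3.6538

3.6538


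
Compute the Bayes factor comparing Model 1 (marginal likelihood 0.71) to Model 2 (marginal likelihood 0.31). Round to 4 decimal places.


BF12 = marginal likelihood of M1 / marginal likelihood of M2
= 0.71/0.31
= 2.2903

2.2903


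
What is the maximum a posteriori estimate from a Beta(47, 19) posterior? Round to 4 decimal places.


The MAP estimate equals the mode of the distribution.
Mode of Beta(a,b) = (a-1)/(a+b-2)
= 46/64
= 0.7188

0.7188


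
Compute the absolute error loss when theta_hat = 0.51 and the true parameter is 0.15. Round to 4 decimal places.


L = |theta_hat - theta_true|
= |0.51 - 0.15| = 0.36

0.36


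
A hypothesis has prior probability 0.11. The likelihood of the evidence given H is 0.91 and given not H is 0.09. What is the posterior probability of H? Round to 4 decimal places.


Using Bayes' theorem:
P(E) = 0.11 * 0.91 + 0.89 * 0.09
P(E) = 0.1802
P(H|E) = (0.11 * 0.91) / 0.1802 = 0.5555

0.5555


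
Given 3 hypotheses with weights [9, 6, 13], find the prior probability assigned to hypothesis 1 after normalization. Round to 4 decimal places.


To normalize, divide each weight by the sum of all weights.
Sum = 28
Prior(H1) = 9/28 = 0.3214

0.3214


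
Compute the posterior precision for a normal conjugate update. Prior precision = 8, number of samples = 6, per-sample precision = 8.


tau_post = tau_0 + n * tau
= 8 + 6 * 8 = 56

56


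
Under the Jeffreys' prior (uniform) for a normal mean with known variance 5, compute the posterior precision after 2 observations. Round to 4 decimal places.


Prior precision = 0 (flat prior).
Post. prec. = 0 + n/var = 2/5 = 0.4

0.4


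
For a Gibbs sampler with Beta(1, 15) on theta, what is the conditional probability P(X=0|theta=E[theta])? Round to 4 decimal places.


E[theta] = 1/(1+15) = 0.0625
P(X=0|theta) = 1 - theta = 0.9375

0.9375


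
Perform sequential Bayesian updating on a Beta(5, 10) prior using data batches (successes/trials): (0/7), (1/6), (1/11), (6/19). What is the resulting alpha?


Accumulate successes: 8
Posterior alpha = prior alpha + sum of successes
= 5 + 8 = 13

13


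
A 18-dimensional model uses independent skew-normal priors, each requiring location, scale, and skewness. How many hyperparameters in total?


Per parameter: 3 (location, scale, and skewness).
Total = 18 * 3 = 54

54


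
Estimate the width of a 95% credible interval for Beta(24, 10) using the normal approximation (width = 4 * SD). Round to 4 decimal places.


For Beta(a,b): Var = ab/((a+b)^2(a+b+1))
Var = 0.0059, SD = 0.077
Approximate 95% CI width = 4 * 0.077 = 0.3081

0.3081


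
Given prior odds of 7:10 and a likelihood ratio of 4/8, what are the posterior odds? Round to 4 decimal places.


Posterior odds = prior odds * LR
Prior odds = 7/10 = 0.7
LR = 4/8 = 0.5
Posterior odds = 0.7 * 0.5 = 0.35

0.35


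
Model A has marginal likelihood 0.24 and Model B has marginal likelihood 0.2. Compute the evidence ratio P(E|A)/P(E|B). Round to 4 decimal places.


Evidence ratio = P(E|A) / P(E|B)
= 0.24 / 0.2
= 1.2

1.2


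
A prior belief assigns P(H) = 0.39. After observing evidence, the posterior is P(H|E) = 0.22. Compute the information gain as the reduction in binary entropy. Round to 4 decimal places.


H(prior) = -0.39*log2(0.39) - 0.61*log2(0.61)
= 0.9648
H(post) = -0.22*log2(0.22) - 0.78*log2(0.78)
= 0.7602
IG = 0.9648 - 0.7602 = 0.2046

0.2046


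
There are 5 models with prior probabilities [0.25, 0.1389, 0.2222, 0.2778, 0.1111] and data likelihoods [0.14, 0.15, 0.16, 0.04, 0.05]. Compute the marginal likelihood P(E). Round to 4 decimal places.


P(E) = sum over models of P(M_i) * P(E|M_i)
= 0.25*0.14 + 0.1389*0.15 + 0.2222*0.16 + 0.2778*0.04 + 0.1111*0.05
= 0.1081

0.1081


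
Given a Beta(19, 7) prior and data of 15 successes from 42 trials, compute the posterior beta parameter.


Number of failures = 42 - 15 = 27
Posterior beta = 7 + 27 = 34

34


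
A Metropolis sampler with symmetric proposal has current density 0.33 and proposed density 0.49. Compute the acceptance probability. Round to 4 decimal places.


For symmetric proposals, acceptance = min(1, pi(x*)/pi(x))
= min(1, 0.49/0.33)
= min(1, 1.4848) = 1.0

1.0


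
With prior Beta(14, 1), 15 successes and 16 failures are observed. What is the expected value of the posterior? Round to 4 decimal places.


Posterior = Beta(29, 17)
E[theta] = alpha/(alpha+beta)
= 29/46 = 0.6304

0.6304


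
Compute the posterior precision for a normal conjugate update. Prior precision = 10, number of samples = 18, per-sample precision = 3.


tau_post = tau_0 + n * tau
= 10 + 18 * 3 = 64

64


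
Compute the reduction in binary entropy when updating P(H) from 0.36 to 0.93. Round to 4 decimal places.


H_before = -p*log2(p) - (1-p)*log2(1-p) for p=0.36: 0.9427
H_after for p=0.93: 0.3659
Reduction = 0.9427 - 0.3659 = 0.5768

0.5768


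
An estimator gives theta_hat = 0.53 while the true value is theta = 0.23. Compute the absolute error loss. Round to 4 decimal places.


The absolute error loss is |theta_hat - theta|
= |0.53 - 0.23|
= 0.3

0.3


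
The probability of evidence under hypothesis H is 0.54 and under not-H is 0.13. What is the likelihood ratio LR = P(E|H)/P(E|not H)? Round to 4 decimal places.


LR = 0.54 / 0.13
= 4.1538

4.1538


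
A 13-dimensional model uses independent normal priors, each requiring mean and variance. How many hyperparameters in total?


Per parameter: 2 (mean and variance).
Total = 13 * 2 = 26

26


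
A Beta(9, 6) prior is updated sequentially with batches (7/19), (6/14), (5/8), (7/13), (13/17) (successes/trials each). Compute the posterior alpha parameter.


Sequential conjugate updating is equivalent to a single batch update.
Total successes across all batches = 38
alpha_posterior = alpha_prior + total_successes = 9 + 38
= 47

47


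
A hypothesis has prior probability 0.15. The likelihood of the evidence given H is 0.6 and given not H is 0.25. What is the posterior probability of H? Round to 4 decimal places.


Using Bayes' theorem:
P(E) = 0.15 * 0.6 + 0.85 * 0.25
P(E) = 0.3025
P(H|E) = (0.15 * 0.6) / 0.3025 = 0.2975

0.2975


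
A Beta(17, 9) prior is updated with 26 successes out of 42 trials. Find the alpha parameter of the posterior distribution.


In the Beta-Binomial conjugate update:
alpha_post = alpha_prior + successes
= 17 + 26
= 43

43


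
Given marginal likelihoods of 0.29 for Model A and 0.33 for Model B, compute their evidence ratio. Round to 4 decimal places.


Ratio = ML(A) / ML(B) = 0.29/0.33
= 0.8788

0.8788


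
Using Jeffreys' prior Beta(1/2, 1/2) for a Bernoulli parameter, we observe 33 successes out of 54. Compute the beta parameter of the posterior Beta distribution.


Conjugate update: Beta(0.5 + k, 0.5 + n - k).
k = 33, n - k = 21
Posterior beta = 0.5 + (n - k) = 0.5 + 21 = 21.5

21.5


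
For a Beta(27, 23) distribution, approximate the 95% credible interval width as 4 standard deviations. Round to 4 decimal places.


Variance of Beta(a,b) = ab / ((a+b)^2 * (a+b+1))
= 27*23 / ((50)^2 * 51)
= 0.0049
SD = sqrt(0.0049) = 0.0698
Width = 4 * SD = 0.2792

0.2792


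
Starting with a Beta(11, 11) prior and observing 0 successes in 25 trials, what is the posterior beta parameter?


Posterior beta = prior beta + failures
Failures = 25 - 0 = 25
beta_post = 11 + 25 = 36

36


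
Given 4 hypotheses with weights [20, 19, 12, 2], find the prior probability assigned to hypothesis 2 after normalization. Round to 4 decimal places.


To normalize, divide each weight by the sum of all weights.
Sum = 53
Prior(H2) = 19/53 = 0.3585

0.3585


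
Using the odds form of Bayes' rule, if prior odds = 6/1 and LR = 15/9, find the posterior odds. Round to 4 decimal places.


Bayes' rule in odds form: posterior odds = prior odds * LR
= (6 * 15) / (1 * 9)
= 90/9 = 10.0

10.0


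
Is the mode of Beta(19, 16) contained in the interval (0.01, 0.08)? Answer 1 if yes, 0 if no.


Mode = (a-1)/(a+b-2) = 18/33 = 0.5455
Interval: (0.01, 0.08)
Contains mode? 0

0


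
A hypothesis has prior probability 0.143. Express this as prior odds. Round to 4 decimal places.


Odds = P(H) / P(not H) = 0.143 / 0.857
= 0.1669

0.1669


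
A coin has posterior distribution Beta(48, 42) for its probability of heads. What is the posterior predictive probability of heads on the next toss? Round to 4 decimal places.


Posterior predictive = E[theta] = alpha/(alpha+beta)
= 48/90
= 0.5333

0.5333


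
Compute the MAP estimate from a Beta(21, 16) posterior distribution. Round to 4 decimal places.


MAP = mode of Beta distribution
= (alpha - 1)/(alpha + beta - 2)
= (21-1)/(21+16-2)
= 20/35 = 0.5714

0.5714


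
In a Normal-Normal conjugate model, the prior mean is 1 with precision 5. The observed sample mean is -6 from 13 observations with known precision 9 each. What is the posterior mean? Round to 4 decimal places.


Posterior precision = tau0 + n*tau = 5 + 13*9 = 122
Posterior mean = (tau0*mu0 + n*tau*xbar) / posterior_precision
= (5*1 + 13*9*-6) / 122
= -697 / 122 = -5.7131

-5.7131


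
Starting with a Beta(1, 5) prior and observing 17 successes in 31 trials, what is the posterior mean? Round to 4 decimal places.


Posterior parameters: alpha = 1 + 17 = 18
beta = 5 + 14 = 19
Posterior mean = alpha / (alpha + beta) = 18 / 37
= 0.4865

0.4865


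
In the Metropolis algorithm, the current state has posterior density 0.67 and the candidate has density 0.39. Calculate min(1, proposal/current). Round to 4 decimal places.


Ratio = 0.39/0.67 = 0.5821
Acceptance probability = min(1, 0.5821)
= 0.5821

0.5821


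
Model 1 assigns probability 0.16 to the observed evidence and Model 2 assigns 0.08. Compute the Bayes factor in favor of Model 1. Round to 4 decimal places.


BF = P(data|M1) / P(data|M2)
= 0.16 / 0.08 = 2.0

2.0


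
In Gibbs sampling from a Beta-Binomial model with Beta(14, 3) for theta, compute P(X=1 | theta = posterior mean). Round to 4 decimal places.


Posterior mean = alpha/(alpha+beta) = 14/17 = 0.8235
P(X=1|theta=mean) = theta = 0.8235

0.8235


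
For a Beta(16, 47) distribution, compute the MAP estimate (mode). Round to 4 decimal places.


MAP = mode = (a-1)/(a+b-2)
= (16-1)/(16+47-2)
= 15/61 = 0.2459

0.2459


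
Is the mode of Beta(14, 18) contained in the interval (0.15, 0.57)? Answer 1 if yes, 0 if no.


Mode = (a-1)/(a+b-2) = 13/30 = 0.4333
Interval: (0.15, 0.57)
Contains mode? 1

1


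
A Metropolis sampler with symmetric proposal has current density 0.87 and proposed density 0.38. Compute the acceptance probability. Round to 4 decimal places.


For symmetric proposals, acceptance = min(1, pi(x*)/pi(x))
= min(1, 0.38/0.87)
= min(1, 0.4368) = 0.4368

0.4368


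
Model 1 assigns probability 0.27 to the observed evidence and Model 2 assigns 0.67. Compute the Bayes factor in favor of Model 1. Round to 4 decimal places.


BF = P(data|M1) / P(data|M2)
= 0.27 / 0.67 = 0.403

0.403


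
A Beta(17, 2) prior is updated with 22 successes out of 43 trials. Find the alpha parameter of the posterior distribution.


In the Beta-Binomial conjugate update:
alpha_post = alpha_prior + successes
= 17 + 22
= 39

39


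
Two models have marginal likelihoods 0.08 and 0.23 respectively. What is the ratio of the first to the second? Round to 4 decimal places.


Evidence ratio = 0.08 / 0.23
= 0.3478

0.3478


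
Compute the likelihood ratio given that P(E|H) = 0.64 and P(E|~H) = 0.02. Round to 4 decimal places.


LR = P(E|H) / P(E|~H)
= 0.64 / 0.02 = 32.0

32.0


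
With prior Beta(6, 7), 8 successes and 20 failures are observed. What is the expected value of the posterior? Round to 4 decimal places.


Posterior = Beta(14, 27)
E[theta] = alpha/(alpha+beta)
= 14/41 = 0.3415

0.3415


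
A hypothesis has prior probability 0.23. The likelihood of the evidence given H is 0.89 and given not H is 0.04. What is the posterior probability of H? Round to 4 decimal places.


Using Bayes' theorem:
P(E) = 0.23 * 0.89 + 0.77 * 0.04
P(E) = 0.2355
P(H|E) = (0.23 * 0.89) / 0.2355 = 0.8692

0.8692


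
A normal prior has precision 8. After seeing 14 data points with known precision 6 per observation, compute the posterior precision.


In the conjugate normal model, precisions add:
tau_posterior = tau_prior + n * tau_data
= 8 + 14*6 = 92

92


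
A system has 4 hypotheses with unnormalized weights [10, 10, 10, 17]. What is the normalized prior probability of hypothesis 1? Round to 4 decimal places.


The normalized prior is the weight divided by the total.
Total weight = 47
P(H1) = 10 / 47 = 0.2128

0.2128


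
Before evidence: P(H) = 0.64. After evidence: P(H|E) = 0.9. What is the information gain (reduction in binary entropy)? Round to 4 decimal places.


Prior entropy = 0.9427
Posterior entropy = 0.469
Information gain = 0.9427 - 0.469 = 0.4737

0.4737


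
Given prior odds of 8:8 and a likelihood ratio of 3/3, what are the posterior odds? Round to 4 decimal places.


Posterior odds = prior odds * LR
Prior odds = 8/8 = 1.0
LR = 3/3 = 1.0
Posterior odds = 1.0 * 1.0 = 1.0

1.0


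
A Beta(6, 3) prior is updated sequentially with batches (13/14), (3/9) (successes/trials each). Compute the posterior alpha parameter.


Sequential conjugate updating is equivalent to a single batch update.
Total successes across all batches = 16
alpha_posterior = alpha_prior + total_successes = 6 + 16
= 22

22


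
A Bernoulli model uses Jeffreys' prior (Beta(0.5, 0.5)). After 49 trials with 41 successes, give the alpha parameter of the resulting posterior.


Posterior = Beta(prior_alpha + successes, prior_beta + failures)
= Beta(0.5 + 41, 0.5 + 8)
Posterior alpha = 0.5 + k = 0.5 + 41 = 41.5

41.5


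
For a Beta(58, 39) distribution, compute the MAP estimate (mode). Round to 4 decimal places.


MAP = mode = (a-1)/(a+b-2)
= (58-1)/(58+39-2)
= 57/95 = 0.6

0.6


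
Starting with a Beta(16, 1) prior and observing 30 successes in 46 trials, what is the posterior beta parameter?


Posterior beta = prior beta + failures
Failures = 46 - 30 = 16
beta_post = 1 + 16 = 17

17


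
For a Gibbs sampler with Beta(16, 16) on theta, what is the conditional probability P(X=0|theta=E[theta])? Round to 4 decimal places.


E[theta] = 16/(16+16) = 0.5
P(X=0|theta) = 1 - theta = 0.5

0.5


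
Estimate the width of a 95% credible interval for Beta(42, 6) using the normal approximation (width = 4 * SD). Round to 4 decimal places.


For Beta(a,b): Var = ab/((a+b)^2(a+b+1))
Var = 0.0022, SD = 0.0472
Approximate 95% CI width = 4 * 0.0472 = 0.189

0.189


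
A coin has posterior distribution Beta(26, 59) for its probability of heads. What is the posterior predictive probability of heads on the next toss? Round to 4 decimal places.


Posterior predictive = E[theta] = alpha/(alpha+beta)
= 26/85
= 0.3059

0.3059


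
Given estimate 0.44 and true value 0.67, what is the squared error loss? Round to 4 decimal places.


Squared error = (estimate - true)^2
Difference = -0.23
Loss = -0.23^2 = 0.0529

0.0529


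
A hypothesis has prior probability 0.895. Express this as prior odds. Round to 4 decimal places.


Odds = P(H) / P(not H) = 0.895 / 0.105
= 8.5238

8.5238


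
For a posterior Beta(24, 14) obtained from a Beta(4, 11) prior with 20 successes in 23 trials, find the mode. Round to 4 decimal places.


Mode = (alpha - 1) / (alpha + beta - 2)
= 23 / 36
= 0.6389

0.6389


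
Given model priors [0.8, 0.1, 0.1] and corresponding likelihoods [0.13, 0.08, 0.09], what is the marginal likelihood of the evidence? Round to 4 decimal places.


P(E) = sum_i P(M_i) P(E|M_i)
= 0.104 + 0.008 + 0.009
= 0.121

0.121


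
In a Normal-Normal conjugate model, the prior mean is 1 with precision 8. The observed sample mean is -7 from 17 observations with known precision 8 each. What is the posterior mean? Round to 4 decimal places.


Posterior precision = tau0 + n*tau = 8 + 17*8 = 144
Posterior mean = (tau0*mu0 + n*tau*xbar) / posterior_precision
= (8*1 + 17*8*-7) / 144
= -944 / 144 = -6.5556

-6.5556


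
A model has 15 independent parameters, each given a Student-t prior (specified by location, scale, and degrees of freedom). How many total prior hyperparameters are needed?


Each Student-t prior needs 3 hyperparameters (location, scale, and degrees of freedom).
Total = 3 * 15 = 45

45


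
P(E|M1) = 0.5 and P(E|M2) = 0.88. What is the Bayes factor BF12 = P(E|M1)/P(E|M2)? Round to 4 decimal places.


Bayes factor BF12 = P(E|M1) / P(E|M2)
= 0.5 / 0.88
= 0.5682

0.5682


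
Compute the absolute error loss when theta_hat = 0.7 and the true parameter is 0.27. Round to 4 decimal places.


L = |theta_hat - theta_true|
= |0.7 - 0.27| = 0.43

0.43


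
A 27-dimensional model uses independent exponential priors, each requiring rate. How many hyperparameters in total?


Per parameter: 1 (rate).
Total = 27 * 1 = 27

27


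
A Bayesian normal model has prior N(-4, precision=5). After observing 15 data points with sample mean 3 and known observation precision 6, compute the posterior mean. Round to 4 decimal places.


Posterior mean = (prior_precision * prior_mean + n * data_precision * data_mean) / (prior_precision + n * data_precision)
Numerator = 5*-4 + 15*6*3 = 250
Denominator = 5 + 15*6 = 95
Posterior mean = 2.6316

2.6316


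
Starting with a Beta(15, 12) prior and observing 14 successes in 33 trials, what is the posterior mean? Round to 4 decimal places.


Posterior parameters: alpha = 15 + 14 = 29
beta = 12 + 19 = 31
Posterior mean = alpha / (alpha + beta) = 29 / 60
= 0.4833

0.4833
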